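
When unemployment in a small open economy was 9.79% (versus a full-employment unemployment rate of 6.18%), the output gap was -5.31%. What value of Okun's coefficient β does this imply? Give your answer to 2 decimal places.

β ≈ 1.47

Okun's law: output gap = -β × (u - u*).
-5.31 = -β × (9.79 - 6.18) = -β × 3.61, so β = 5.31/3.61 = 1.47.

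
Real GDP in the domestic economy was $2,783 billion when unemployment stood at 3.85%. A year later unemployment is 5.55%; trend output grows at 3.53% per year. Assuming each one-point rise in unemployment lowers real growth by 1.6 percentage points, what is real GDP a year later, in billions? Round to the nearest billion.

$2,806 billion

Δu = 5.55 - 3.85 = 1.7 points.
Okun's law (growth form): g_Y = g_Y* - β × Δu = 3.53 - 1.6 × (1.70) = 3.53 - 2.72 = 0.81%.
Real GDP in the next year = 2783 × (1 + 0.81/100) = 2783 × 1.0081 ≈ 2806 billion.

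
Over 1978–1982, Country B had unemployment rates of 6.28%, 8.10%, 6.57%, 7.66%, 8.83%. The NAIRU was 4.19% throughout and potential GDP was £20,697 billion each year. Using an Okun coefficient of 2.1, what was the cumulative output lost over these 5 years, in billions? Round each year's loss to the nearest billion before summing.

Year 1978: gap = -2.1 × (6.28 - 4.19) = -4.389%, loss ≈ 20697 × 4.389/100 ≈ 908.
Year 1979: gap = -2.1 × (8.1 - 4.19) = -8.211%, loss ≈ 20697 × 8.211/100 ≈ 1699.
Year 1980: gap = -2.1 × (6.57 - 4.19) = -4.998%, loss ≈ 20697 × 4.998/100 ≈ 1034.
Year 1981: gap = -2.1 × (7.66 - 4.19) = -7.287%, loss ≈ 20697 × 7.287/100 ≈ 1508.
Year 1982: gap = -2.1 × (8.83 - 4.19) = -9.744%, loss ≈ 20697 × 9.744/100 ≈ 2017.
Total lost output = 908 + 1699 + 1034 + 1508 + 2017 = 7166 billion.

£7,166 billion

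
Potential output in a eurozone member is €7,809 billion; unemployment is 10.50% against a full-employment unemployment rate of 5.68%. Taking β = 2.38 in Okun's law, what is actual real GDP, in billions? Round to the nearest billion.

€6,913 billion

Unemployment gap = 10.5 - 5.68 = 4.82 points, so the output gap is -2.38 × 4.82 = -11.4716%.
Actual GDP = 7809 × (1 - 11.4716/100) = 7809 × 0.885284 ≈ 6913 billion.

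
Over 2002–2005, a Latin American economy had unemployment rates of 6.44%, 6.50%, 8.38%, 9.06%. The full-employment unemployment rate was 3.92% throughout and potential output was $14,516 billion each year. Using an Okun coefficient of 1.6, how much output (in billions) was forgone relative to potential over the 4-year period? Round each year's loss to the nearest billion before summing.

Year 2002: gap = -1.6 × (6.44 - 3.92) = -4.032%, loss ≈ 14516 × 4.032/100 ≈ 585.
Year 2003: gap = -1.6 × (6.5 - 3.92) = -4.128%, loss ≈ 14516 × 4.128/100 ≈ 599.
Year 2004: gap = -1.6 × (8.38 - 3.92) = -7.136%, loss ≈ 14516 × 7.136/100 ≈ 1036.
Year 2005: gap = -1.6 × (9.06 - 3.92) = -8.224%, loss ≈ 14516 × 8.224/100 ≈ 1194.
Total lost output = 585 + 599 + 1036 + 1194 = 3414 billion.

$3,414 billion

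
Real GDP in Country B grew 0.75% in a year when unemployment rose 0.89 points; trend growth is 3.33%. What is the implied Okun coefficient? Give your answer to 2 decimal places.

Growth form: g_Y = g_Y* - β × Δu, so β = (g_Y* - g_Y)/Δu.
β = (3.33 - 0.75)/0.89 = 2.58/0.89 = 2.90.

β ≈ 2.90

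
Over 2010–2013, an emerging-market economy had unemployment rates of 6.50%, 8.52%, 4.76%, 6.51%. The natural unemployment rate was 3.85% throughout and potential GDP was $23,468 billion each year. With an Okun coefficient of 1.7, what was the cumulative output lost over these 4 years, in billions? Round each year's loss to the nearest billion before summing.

$4,344 billion

Year 2010: gap = -1.7 × (6.5 - 3.85) = -4.505%, loss ≈ 23468 × 4.505/100 ≈ 1057.
Year 2011: gap = -1.7 × (8.52 - 3.85) = -7.939%, loss ≈ 23468 × 7.939/100 ≈ 1863.
Year 2012: gap = -1.7 × (4.76 - 3.85) = -1.547%, loss ≈ 23468 × 1.547/100 ≈ 363.
Year 2013: gap = -1.7 × (6.51 - 3.85) = -4.522%, loss ≈ 23468 × 4.522/100 ≈ 1061.
Total lost output = 1057 + 1863 + 363 + 1061 = 4344 billion.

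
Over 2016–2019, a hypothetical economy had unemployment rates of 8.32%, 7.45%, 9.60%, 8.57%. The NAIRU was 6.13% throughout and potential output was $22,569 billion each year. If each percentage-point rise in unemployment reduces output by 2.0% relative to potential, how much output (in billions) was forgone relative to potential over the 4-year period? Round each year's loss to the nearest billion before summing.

$4,252 billion

Year 2016: gap = -2.0 × (8.32 - 6.13) = -4.38%, loss ≈ 22569 × 4.38/100 ≈ 989.
Year 2017: gap = -2.0 × (7.45 - 6.13) = -2.64%, loss ≈ 22569 × 2.64/100 ≈ 596.
Year 2018: gap = -2.0 × (9.6 - 6.13) = -6.94%, loss ≈ 22569 × 6.94/100 ≈ 1566.
Year 2019: gap = -2.0 × (8.57 - 6.13) = -4.88%, loss ≈ 22569 × 4.88/100 ≈ 1101.
Total lost output = 989 + 596 + 1566 + 1101 = 4252 billion.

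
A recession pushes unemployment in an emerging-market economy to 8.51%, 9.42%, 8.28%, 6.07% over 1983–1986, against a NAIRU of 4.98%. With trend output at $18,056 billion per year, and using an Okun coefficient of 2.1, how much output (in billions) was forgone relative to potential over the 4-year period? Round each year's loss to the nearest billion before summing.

Year 1983: gap = -2.1 × (8.51 - 4.98) = -7.413%, loss ≈ 18056 × 7.413/100 ≈ 1338.
Year 1984: gap = -2.1 × (9.42 - 4.98) = -9.324%, loss ≈ 18056 × 9.324/100 ≈ 1684.
Year 1985: gap = -2.1 × (8.28 - 4.98) = -6.93%, loss ≈ 18056 × 6.93/100 ≈ 1251.
Year 1986: gap = -2.1 × (6.07 - 4.98) = -2.289%, loss ≈ 18056 × 2.289/100 ≈ 413.
Total lost output = 1338 + 1684 + 1251 + 413 = 4686 billion.

$4,686 billion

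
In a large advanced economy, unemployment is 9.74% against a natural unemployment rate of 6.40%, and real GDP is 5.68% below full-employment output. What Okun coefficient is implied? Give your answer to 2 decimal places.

β ≈ 1.70

Okun's law: output gap = -β × (u - u*).
-5.68 = -β × (9.74 - 6.4) = -β × 3.34, so β = 5.68/3.34 = 1.70.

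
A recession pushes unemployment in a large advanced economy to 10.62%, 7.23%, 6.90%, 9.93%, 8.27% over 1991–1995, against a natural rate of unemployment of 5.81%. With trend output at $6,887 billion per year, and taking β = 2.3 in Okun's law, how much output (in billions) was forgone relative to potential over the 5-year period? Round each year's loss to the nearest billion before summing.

Year 1991: gap = -2.3 × (10.62 - 5.81) = -11.063%, loss ≈ 6887 × 11.063/100 ≈ 762.
Year 1992: gap = -2.3 × (7.23 - 5.81) = -3.266%, loss ≈ 6887 × 3.266/100 ≈ 225.
Year 1993: gap = -2.3 × (6.9 - 5.81) = -2.507%, loss ≈ 6887 × 2.507/100 ≈ 173.
Year 1994: gap = -2.3 × (9.93 - 5.81) = -9.476%, loss ≈ 6887 × 9.476/100 ≈ 653.
Year 1995: gap = -2.3 × (8.27 - 5.81) = -5.658%, loss ≈ 6887 × 5.658/100 ≈ 390.
Total lost output = 762 + 225 + 173 + 653 + 390 = 2203 billion.

$2,203 billion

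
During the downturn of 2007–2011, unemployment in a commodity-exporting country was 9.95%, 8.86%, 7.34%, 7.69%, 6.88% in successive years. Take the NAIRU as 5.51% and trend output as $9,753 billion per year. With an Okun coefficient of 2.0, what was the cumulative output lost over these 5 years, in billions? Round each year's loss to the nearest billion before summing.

Year 2007: gap = -2.0 × (9.95 - 5.51) = -8.88%, loss ≈ 9753 × 8.88/100 ≈ 866.
Year 2008: gap = -2.0 × (8.86 - 5.51) = -6.7%, loss ≈ 9753 × 6.7/100 ≈ 653.
Year 2009: gap = -2.0 × (7.34 - 5.51) = -3.66%, loss ≈ 9753 × 3.66/100 ≈ 357.
Year 2010: gap = -2.0 × (7.69 - 5.51) = -4.36%, loss ≈ 9753 × 4.36/100 ≈ 425.
Year 2011: gap = -2.0 × (6.88 - 5.51) = -2.74%, loss ≈ 9753 × 2.74/100 ≈ 267.
Total lost output = 866 + 653 + 357 + 425 + 267 = 2568 billion.

$2,568 billion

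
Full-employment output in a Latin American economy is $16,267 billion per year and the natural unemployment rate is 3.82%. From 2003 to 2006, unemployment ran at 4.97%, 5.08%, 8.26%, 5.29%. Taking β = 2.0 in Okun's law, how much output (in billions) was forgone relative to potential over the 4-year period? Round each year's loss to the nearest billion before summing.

Year 2003: gap = -2.0 × (4.97 - 3.82) = -2.3%, loss ≈ 16267 × 2.3/100 ≈ 374.
Year 2004: gap = -2.0 × (5.08 - 3.82) = -2.52%, loss ≈ 16267 × 2.52/100 ≈ 410.
Year 2005: gap = -2.0 × (8.26 - 3.82) = -8.88%, loss ≈ 16267 × 8.88/100 ≈ 1445.
Year 2006: gap = -2.0 × (5.29 - 3.82) = -2.94%, loss ≈ 16267 × 2.94/100 ≈ 478.
Total lost output = 374 + 410 + 1445 + 478 = 2707 billion.

$2,707 billion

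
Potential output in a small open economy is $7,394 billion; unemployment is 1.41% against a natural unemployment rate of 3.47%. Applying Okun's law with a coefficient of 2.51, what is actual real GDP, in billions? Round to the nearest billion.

$7,776 billion

Unemployment gap = 1.41 - 3.47 = -2.06 points, so the output gap is -2.51 × (-2.06) = 5.1706%.
Actual GDP = 7394 × (1 + 5.1706/100) = 7394 × 1.051706 ≈ 7776 billion.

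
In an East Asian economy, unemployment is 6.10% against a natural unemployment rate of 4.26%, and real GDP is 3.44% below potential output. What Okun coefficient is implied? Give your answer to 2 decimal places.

Okun's law: output gap = -β × (u - u*).
-3.44 = -β × (6.1 - 4.26) = -β × 1.84, so β = 3.44/1.84 = 1.87.

β ≈ 1.87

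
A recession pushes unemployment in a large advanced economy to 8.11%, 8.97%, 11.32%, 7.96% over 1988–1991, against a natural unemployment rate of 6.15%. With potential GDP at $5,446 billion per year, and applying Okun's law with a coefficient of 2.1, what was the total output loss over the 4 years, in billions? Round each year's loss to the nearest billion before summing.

Year 1988: gap = -2.1 × (8.11 - 6.15) = -4.116%, loss ≈ 5446 × 4.116/100 ≈ 224.
Year 1989: gap = -2.1 × (8.97 - 6.15) = -5.922%, loss ≈ 5446 × 5.922/100 ≈ 323.
Year 1990: gap = -2.1 × (11.32 - 6.15) = -10.857%, loss ≈ 5446 × 10.857/100 ≈ 591.
Year 1991: gap = -2.1 × (7.96 - 6.15) = -3.801%, loss ≈ 5446 × 3.801/100 ≈ 207.
Total lost output = 224 + 323 + 591 + 207 = 1345 billion.

$1,345 billion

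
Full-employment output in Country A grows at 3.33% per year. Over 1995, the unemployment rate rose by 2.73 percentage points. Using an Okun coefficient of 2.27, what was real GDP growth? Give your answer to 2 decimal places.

Growth-rate Okun's law: g_Y = g_Y* - β × Δu.
g_Y = 3.33 - 2.27 × (2.73) = 3.33 - 6.1971 = -2.8671%, i.e. -2.87% to 2 d.p.

-2.87%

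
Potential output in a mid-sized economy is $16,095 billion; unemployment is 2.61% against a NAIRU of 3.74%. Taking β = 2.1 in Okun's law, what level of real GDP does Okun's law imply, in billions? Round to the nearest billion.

Unemployment gap = 2.61 - 3.74 = -1.13 points, so the output gap is -2.1 × (-1.13) = 2.373%.
Actual GDP = 16095 × (1 + 2.373/100) = 16095 × 1.02373 ≈ 16477 billion.

$16,477 billion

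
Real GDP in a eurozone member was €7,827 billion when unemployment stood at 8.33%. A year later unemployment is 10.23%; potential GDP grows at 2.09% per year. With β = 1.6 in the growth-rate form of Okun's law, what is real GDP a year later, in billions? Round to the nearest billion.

Δu = 10.23 - 8.33 = 1.9 points.
Okun's law (growth form): g_Y = g_Y* - β × Δu = 2.09 - 1.6 × (1.90) = 2.09 - 3.04 = -0.95%.
Real GDP in the next year = 7827 × (1 - 0.95/100) = 7827 × 0.9905 ≈ 7753 billion.

€7,753 billion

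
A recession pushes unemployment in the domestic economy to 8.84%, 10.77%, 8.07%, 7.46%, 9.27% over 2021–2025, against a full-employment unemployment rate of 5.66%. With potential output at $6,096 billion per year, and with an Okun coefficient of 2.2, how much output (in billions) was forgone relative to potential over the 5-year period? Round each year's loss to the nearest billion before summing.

Year 2021: gap = -2.2 × (8.84 - 5.66) = -6.996%, loss ≈ 6096 × 6.996/100 ≈ 426.
Year 2022: gap = -2.2 × (10.77 - 5.66) = -11.242%, loss ≈ 6096 × 11.242/100 ≈ 685.
Year 2023: gap = -2.2 × (8.07 - 5.66) = -5.302%, loss ≈ 6096 × 5.302/100 ≈ 323.
Year 2024: gap = -2.2 × (7.46 - 5.66) = -3.96%, loss ≈ 6096 × 3.96/100 ≈ 241.
Year 2025: gap = -2.2 × (9.27 - 5.66) = -7.942%, loss ≈ 6096 × 7.942/100 ≈ 484.
Total lost output = 426 + 685 + 323 + 241 + 484 = 2159 billion.

$2,159 billion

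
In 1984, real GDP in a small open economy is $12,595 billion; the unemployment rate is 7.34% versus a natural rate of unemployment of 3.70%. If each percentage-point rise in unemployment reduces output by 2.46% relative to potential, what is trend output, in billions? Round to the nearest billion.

$13,834 billion

Unemployment gap = 7.34 - 3.7 = 3.64 points, so output gap = -2.46 × 3.64 = -8.9544%.
Since Y = Y* × (1 + gap/100), Y* = 12595/0.910456 ≈ 13834 billion.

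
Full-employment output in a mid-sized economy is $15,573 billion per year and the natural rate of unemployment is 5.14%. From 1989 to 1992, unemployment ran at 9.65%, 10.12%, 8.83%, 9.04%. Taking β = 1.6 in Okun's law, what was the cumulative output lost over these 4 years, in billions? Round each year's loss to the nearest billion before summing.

$4,256 billion

Year 1989: gap = -1.6 × (9.65 - 5.14) = -7.216%, loss ≈ 15573 × 7.216/100 ≈ 1124.
Year 1990: gap = -1.6 × (10.12 - 5.14) = -7.968%, loss ≈ 15573 × 7.968/100 ≈ 1241.
Year 1991: gap = -1.6 × (8.83 - 5.14) = -5.904%, loss ≈ 15573 × 5.904/100 ≈ 919.
Year 1992: gap = -1.6 × (9.04 - 5.14) = -6.24%, loss ≈ 15573 × 6.24/100 ≈ 972.
Total lost output = 1124 + 1241 + 919 + 972 = 4256 billion.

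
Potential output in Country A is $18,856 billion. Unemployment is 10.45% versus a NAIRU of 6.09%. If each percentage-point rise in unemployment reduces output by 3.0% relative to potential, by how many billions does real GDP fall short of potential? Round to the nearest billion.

Output gap = -3.0 × (10.45 - 6.09) = -3 × 4.36 = -13.08%.
Actual GDP ≈ 18856 × 0.8692 ≈ 16390 billion, so the shortfall is 18856 - 16390 = 2466 billion.

$2,466 billion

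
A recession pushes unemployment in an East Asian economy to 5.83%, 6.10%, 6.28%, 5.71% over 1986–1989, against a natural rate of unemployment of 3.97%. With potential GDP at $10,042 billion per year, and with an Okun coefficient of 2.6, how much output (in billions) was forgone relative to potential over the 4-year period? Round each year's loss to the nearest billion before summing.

$2,099 billion

Year 1986: gap = -2.6 × (5.83 - 3.97) = -4.836%, loss ≈ 10042 × 4.836/100 ≈ 486.
Year 1987: gap = -2.6 × (6.1 - 3.97) = -5.538%, loss ≈ 10042 × 5.538/100 ≈ 556.
Year 1988: gap = -2.6 × (6.28 - 3.97) = -6.006%, loss ≈ 10042 × 6.006/100 ≈ 603.
Year 1989: gap = -2.6 × (5.71 - 3.97) = -4.524%, loss ≈ 10042 × 4.524/100 ≈ 454.
Total lost output = 486 + 556 + 603 + 454 = 2099 billion.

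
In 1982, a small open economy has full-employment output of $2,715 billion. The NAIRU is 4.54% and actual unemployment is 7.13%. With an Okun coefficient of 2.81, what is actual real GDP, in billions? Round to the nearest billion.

$2,517 billion

Unemployment gap = 7.13 - 4.54 = 2.59 points, so the output gap is -2.81 × 2.59 = -7.2779%.
Actual GDP = 2715 × (1 - 7.2779/100) = 2715 × 0.927221 ≈ 2517 billion.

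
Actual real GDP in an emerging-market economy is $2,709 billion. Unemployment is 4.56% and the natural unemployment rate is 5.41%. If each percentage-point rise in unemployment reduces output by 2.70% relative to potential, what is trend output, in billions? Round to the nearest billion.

Unemployment gap = 4.56 - 5.41 = -0.85 points, so output gap = -2.7 × (-0.85) = 2.295%.
Since Y = Y* × (1 + gap/100), Y* = 2709/1.02295 ≈ 2648 billion.

$2,648 billion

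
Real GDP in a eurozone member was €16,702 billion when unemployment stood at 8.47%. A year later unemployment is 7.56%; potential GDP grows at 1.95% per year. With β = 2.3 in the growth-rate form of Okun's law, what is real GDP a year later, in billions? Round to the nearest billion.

€17,377 billion

Δu = 7.56 - 8.47 = -0.91 points.
Okun's law (growth form): g_Y = g_Y* - β × Δu = 1.95 - 2.3 × (-0.91) = 1.95 + 2.093 = 4.043%.
Real GDP in the next year = 16702 × (1 + 4.043/100) = 16702 × 1.04043 ≈ 17377 billion.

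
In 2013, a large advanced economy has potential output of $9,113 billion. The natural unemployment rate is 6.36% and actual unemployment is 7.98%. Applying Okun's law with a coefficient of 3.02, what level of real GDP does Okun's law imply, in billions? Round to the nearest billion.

$8,667 billion

Unemployment gap = 7.98 - 6.36 = 1.62 points, so the output gap is -3.02 × 1.62 = -4.8924%.
Actual GDP = 9113 × (1 - 4.8924/100) = 9113 × 0.951076 ≈ 8667 billion.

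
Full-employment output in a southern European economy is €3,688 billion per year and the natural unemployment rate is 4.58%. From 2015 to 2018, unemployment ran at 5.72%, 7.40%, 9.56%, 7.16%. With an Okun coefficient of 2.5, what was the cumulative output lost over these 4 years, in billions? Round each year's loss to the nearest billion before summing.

€1,062 billion

Year 2015: gap = -2.5 × (5.72 - 4.58) = -2.85%, loss ≈ 3688 × 2.85/100 ≈ 105.
Year 2016: gap = -2.5 × (7.4 - 4.58) = -7.05%, loss ≈ 3688 × 7.05/100 ≈ 260.
Year 2017: gap = -2.5 × (9.56 - 4.58) = -12.45%, loss ≈ 3688 × 12.45/100 ≈ 459.
Year 2018: gap = -2.5 × (7.16 - 4.58) = -6.45%, loss ≈ 3688 × 6.45/100 ≈ 238.
Total lost output = 105 + 260 + 459 + 238 = 1062 billion.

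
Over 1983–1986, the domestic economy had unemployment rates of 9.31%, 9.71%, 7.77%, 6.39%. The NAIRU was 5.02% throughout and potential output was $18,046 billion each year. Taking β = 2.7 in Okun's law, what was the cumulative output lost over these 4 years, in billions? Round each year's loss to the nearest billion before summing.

Year 1983: gap = -2.7 × (9.31 - 5.02) = -11.583%, loss ≈ 18046 × 11.583/100 ≈ 2090.
Year 1984: gap = -2.7 × (9.71 - 5.02) = -12.663%, loss ≈ 18046 × 12.663/100 ≈ 2285.
Year 1985: gap = -2.7 × (7.77 - 5.02) = -7.425%, loss ≈ 18046 × 7.425/100 ≈ 1340.
Year 1986: gap = -2.7 × (6.39 - 5.02) = -3.699%, loss ≈ 18046 × 3.699/100 ≈ 668.
Total lost output = 2090 + 2285 + 1340 + 668 = 6383 billion.

$6,383 billion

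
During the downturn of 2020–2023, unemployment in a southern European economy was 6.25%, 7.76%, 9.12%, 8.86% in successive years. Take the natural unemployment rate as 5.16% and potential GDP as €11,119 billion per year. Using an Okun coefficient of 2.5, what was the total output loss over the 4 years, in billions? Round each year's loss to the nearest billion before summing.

Year 2020: gap = -2.5 × (6.25 - 5.16) = -2.725%, loss ≈ 11119 × 2.725/100 ≈ 303.
Year 2021: gap = -2.5 × (7.76 - 5.16) = -6.5%, loss ≈ 11119 × 6.5/100 ≈ 723.
Year 2022: gap = -2.5 × (9.12 - 5.16) = -9.9%, loss ≈ 11119 × 9.9/100 ≈ 1101.
Year 2023: gap = -2.5 × (8.86 - 5.16) = -9.25%, loss ≈ 11119 × 9.25/100 ≈ 1029.
Total lost output = 303 + 723 + 1101 + 1029 = 3156 billion.

€3,156 billion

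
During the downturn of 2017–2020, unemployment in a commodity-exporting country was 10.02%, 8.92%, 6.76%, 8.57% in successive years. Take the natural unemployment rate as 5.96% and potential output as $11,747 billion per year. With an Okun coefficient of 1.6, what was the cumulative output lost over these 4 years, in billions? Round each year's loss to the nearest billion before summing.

$1,960 billion

Year 2017: gap = -1.6 × (10.02 - 5.96) = -6.496%, loss ≈ 11747 × 6.496/100 ≈ 763.
Year 2018: gap = -1.6 × (8.92 - 5.96) = -4.736%, loss ≈ 11747 × 4.736/100 ≈ 556.
Year 2019: gap = -1.6 × (6.76 - 5.96) = -1.28%, loss ≈ 11747 × 1.28/100 ≈ 150.
Year 2020: gap = -1.6 × (8.57 - 5.96) = -4.176%, loss ≈ 11747 × 4.176/100 ≈ 491.
Total lost output = 763 + 556 + 150 + 491 = 1960 billion.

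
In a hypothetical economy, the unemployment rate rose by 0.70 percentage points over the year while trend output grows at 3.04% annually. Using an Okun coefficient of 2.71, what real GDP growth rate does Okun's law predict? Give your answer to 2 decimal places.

Growth-rate Okun's law: g_Y = g_Y* - β × Δu.
g_Y = 3.04 - 2.71 × (0.70) = 3.04 - 1.897 = 1.143%, i.e. 1.14% to 2 d.p.

1.14%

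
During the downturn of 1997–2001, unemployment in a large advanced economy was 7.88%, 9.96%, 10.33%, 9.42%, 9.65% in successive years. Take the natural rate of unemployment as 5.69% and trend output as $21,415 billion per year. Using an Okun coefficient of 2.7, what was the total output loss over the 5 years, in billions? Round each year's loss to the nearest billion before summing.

$10,865 billion

Year 1997: gap = -2.7 × (7.88 - 5.69) = -5.913%, loss ≈ 21415 × 5.913/100 ≈ 1266.
Year 1998: gap = -2.7 × (9.96 - 5.69) = -11.529%, loss ≈ 21415 × 11.529/100 ≈ 2469.
Year 1999: gap = -2.7 × (10.33 - 5.69) = -12.528%, loss ≈ 21415 × 12.528/100 ≈ 2683.
Year 2000: gap = -2.7 × (9.42 - 5.69) = -10.071%, loss ≈ 21415 × 10.071/100 ≈ 2157.
Year 2001: gap = -2.7 × (9.65 - 5.69) = -10.692%, loss ≈ 21415 × 10.692/100 ≈ 2290.
Total lost output = 1266 + 2469 + 2683 + 2157 + 2290 = 10865 billion.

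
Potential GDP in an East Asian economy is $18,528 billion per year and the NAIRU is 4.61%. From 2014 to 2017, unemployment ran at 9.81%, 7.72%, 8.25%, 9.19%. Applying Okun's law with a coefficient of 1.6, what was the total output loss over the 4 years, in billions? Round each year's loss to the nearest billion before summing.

Year 2014: gap = -1.6 × (9.81 - 4.61) = -8.32%, loss ≈ 18528 × 8.32/100 ≈ 1542.
Year 2015: gap = -1.6 × (7.72 - 4.61) = -4.976%, loss ≈ 18528 × 4.976/100 ≈ 922.
Year 2016: gap = -1.6 × (8.25 - 4.61) = -5.824%, loss ≈ 18528 × 5.824/100 ≈ 1079.
Year 2017: gap = -1.6 × (9.19 - 4.61) = -7.328%, loss ≈ 18528 × 7.328/100 ≈ 1358.
Total lost output = 1542 + 922 + 1079 + 1358 = 4901 billion.

$4,901 billion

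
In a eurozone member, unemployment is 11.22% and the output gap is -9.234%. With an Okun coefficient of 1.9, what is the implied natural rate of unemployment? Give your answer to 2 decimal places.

From Okun's law, u - u* = -(output gap)/β = -(-9.234)/1.9 = 4.86 points.
So u* = 11.22 - 4.86 = 6.36%.

6.36%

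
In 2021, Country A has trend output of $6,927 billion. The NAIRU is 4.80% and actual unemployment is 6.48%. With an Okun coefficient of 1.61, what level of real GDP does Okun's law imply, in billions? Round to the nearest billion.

$6,740 billion

Unemployment gap = 6.48 - 4.8 = 1.68 points, so the output gap is -1.61 × 1.68 = -2.7048%.
Actual GDP = 6927 × (1 - 2.7048/100) = 6927 × 0.972952 ≈ 6740 billion.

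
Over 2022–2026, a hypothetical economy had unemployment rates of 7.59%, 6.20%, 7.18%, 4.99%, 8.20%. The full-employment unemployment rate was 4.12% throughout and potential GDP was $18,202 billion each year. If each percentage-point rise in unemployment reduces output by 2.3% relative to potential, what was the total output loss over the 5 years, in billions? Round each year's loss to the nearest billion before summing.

$5,677 billion

Year 2022: gap = -2.3 × (7.59 - 4.12) = -7.981%, loss ≈ 18202 × 7.981/100 ≈ 1453.
Year 2023: gap = -2.3 × (6.2 - 4.12) = -4.784%, loss ≈ 18202 × 4.784/100 ≈ 871.
Year 2024: gap = -2.3 × (7.18 - 4.12) = -7.038%, loss ≈ 18202 × 7.038/100 ≈ 1281.
Year 2025: gap = -2.3 × (4.99 - 4.12) = -2.001%, loss ≈ 18202 × 2.001/100 ≈ 364.
Year 2026: gap = -2.3 × (8.2 - 4.12) = -9.384%, loss ≈ 18202 × 9.384/100 ≈ 1708.
Total lost output = 1453 + 871 + 1281 + 364 + 1708 = 5677 billion.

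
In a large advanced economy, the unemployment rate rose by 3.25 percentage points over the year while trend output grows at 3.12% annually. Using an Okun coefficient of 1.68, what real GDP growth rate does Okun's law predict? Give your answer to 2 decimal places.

-2.34%

Growth-rate Okun's law: g_Y = g_Y* - β × Δu.
g_Y = 3.12 - 1.68 × (3.25) = 3.12 - 5.46 = -2.34%, i.e. -2.34% to 2 d.p.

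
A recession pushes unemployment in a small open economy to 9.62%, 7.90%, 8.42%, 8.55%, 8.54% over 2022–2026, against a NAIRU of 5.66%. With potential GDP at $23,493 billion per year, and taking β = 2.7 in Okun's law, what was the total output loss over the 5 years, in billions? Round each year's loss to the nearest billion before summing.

$9,344 billion

Year 2022: gap = -2.7 × (9.62 - 5.66) = -10.692%, loss ≈ 23493 × 10.692/100 ≈ 2512.
Year 2023: gap = -2.7 × (7.9 - 5.66) = -6.048%, loss ≈ 23493 × 6.048/100 ≈ 1421.
Year 2024: gap = -2.7 × (8.42 - 5.66) = -7.452%, loss ≈ 23493 × 7.452/100 ≈ 1751.
Year 2025: gap = -2.7 × (8.55 - 5.66) = -7.803%, loss ≈ 23493 × 7.803/100 ≈ 1833.
Year 2026: gap = -2.7 × (8.54 - 5.66) = -7.776%, loss ≈ 23493 × 7.776/100 ≈ 1827.
Total lost output = 2512 + 1421 + 1751 + 1833 + 1827 = 9344 billion.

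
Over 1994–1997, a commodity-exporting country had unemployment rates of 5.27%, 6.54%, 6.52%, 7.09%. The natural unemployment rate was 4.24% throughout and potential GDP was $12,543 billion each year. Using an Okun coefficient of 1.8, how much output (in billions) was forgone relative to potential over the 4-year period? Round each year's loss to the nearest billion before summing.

Year 1994: gap = -1.8 × (5.27 - 4.24) = -1.854%, loss ≈ 12543 × 1.854/100 ≈ 233.
Year 1995: gap = -1.8 × (6.54 - 4.24) = -4.14%, loss ≈ 12543 × 4.14/100 ≈ 519.
Year 1996: gap = -1.8 × (6.52 - 4.24) = -4.104%, loss ≈ 12543 × 4.104/100 ≈ 515.
Year 1997: gap = -1.8 × (7.09 - 4.24) = -5.13%, loss ≈ 12543 × 5.13/100 ≈ 643.
Total lost output = 233 + 519 + 515 + 643 = 1910 billion.

$1,910 billion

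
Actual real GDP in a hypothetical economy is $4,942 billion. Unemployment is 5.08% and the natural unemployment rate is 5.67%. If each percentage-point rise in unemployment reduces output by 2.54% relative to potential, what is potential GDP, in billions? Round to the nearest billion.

Unemployment gap = 5.08 - 5.67 = -0.59 points, so output gap = -2.54 × (-0.59) = 1.4986%.
Since Y = Y* × (1 + gap/100), Y* = 4942/1.014986 ≈ 4869 billion.

$4,869 billion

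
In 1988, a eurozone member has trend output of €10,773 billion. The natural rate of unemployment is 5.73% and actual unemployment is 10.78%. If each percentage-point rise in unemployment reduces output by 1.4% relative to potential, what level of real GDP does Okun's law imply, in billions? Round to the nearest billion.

€10,011 billion

Unemployment gap = 10.78 - 5.73 = 5.05 points, so the output gap is -1.4 × 5.05 = -7.07%.
Actual GDP = 10773 × (1 - 7.07/100) = 10773 × 0.9293 ≈ 10011 billion.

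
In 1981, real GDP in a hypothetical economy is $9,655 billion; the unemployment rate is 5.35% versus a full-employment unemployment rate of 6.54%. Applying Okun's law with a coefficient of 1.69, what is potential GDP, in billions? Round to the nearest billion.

Unemployment gap = 5.35 - 6.54 = -1.19 points, so output gap = -1.69 × (-1.19) = 2.0111%.
Since Y = Y* × (1 + gap/100), Y* = 9655/1.020111 ≈ 9465 billion.

$9,465 billion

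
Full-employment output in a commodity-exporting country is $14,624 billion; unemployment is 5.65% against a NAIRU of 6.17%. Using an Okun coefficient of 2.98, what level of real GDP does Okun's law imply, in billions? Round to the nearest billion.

Unemployment gap = 5.65 - 6.17 = -0.52 points, so the output gap is -2.98 × (-0.52) = 1.5496%.
Actual GDP = 14624 × (1 + 1.5496/100) = 14624 × 1.015496 ≈ 14851 billion.

$14,851 billion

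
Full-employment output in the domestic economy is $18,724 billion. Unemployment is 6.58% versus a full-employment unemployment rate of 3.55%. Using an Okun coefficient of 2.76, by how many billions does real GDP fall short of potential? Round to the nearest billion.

Output gap = -2.76 × (6.58 - 3.55) = -2.76 × 3.03 = -8.3628%.
Actual GDP ≈ 18724 × 0.916372 ≈ 17158 billion, so the shortfall is 18724 - 17158 = 1566 billion.

$1,566 billion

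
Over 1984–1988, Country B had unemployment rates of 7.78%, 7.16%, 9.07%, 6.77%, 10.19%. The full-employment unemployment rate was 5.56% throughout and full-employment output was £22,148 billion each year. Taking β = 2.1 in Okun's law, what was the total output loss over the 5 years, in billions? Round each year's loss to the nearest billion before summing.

£6,126 billion

Year 1984: gap = -2.1 × (7.78 - 5.56) = -4.662%, loss ≈ 22148 × 4.662/100 ≈ 1033.
Year 1985: gap = -2.1 × (7.16 - 5.56) = -3.36%, loss ≈ 22148 × 3.36/100 ≈ 744.
Year 1986: gap = -2.1 × (9.07 - 5.56) = -7.371%, loss ≈ 22148 × 7.371/100 ≈ 1633.
Year 1987: gap = -2.1 × (6.77 - 5.56) = -2.541%, loss ≈ 22148 × 2.541/100 ≈ 563.
Year 1988: gap = -2.1 × (10.19 - 5.56) = -9.723%, loss ≈ 22148 × 9.723/100 ≈ 2153.
Total lost output = 1033 + 744 + 1633 + 563 + 2153 = 6126 billion.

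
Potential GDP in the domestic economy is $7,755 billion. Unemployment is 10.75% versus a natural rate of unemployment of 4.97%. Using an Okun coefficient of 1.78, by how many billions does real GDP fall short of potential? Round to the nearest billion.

$798 billion

Output gap = -1.78 × (10.75 - 4.97) = -1.78 × 5.78 = -10.2884%.
Actual GDP ≈ 7755 × 0.897116 ≈ 6957 billion, so the shortfall is 7755 - 6957 = 798 billion.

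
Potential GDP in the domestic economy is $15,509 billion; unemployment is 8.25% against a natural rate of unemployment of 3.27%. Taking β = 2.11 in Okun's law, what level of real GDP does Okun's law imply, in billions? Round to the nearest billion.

Unemployment gap = 8.25 - 3.27 = 4.98 points, so the output gap is -2.11 × 4.98 = -10.5078%.
Actual GDP = 15509 × (1 - 10.5078/100) = 15509 × 0.894922 ≈ 13879 billion.

$13,879 billion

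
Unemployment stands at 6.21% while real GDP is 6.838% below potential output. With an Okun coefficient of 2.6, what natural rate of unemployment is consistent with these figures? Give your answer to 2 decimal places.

3.58%

From Okun's law, u - u* = -(output gap)/β = -(-6.838)/2.6 = 2.63 points.
So u* = 6.21 - 2.63 = 3.58%.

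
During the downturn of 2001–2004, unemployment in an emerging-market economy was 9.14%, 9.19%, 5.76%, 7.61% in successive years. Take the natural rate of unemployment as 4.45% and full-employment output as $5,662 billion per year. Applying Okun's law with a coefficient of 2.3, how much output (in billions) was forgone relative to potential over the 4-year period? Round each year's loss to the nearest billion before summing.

$1,811 billion

Year 2001: gap = -2.3 × (9.14 - 4.45) = -10.787%, loss ≈ 5662 × 10.787/100 ≈ 611.
Year 2002: gap = -2.3 × (9.19 - 4.45) = -10.902%, loss ≈ 5662 × 10.902/100 ≈ 617.
Year 2003: gap = -2.3 × (5.76 - 4.45) = -3.013%, loss ≈ 5662 × 3.013/100 ≈ 171.
Year 2004: gap = -2.3 × (7.61 - 4.45) = -7.268%, loss ≈ 5662 × 7.268/100 ≈ 412.
Total lost output = 611 + 617 + 171 + 412 = 1811 billion.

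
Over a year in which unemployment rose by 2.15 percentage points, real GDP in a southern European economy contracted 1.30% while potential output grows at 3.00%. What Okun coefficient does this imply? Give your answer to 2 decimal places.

β ≈ 2.00

Growth form: g_Y = g_Y* - β × Δu, so β = (g_Y* - g_Y)/Δu.
β = (3 + 1.3)/2.15 = 4.3/2.15 = 2.00.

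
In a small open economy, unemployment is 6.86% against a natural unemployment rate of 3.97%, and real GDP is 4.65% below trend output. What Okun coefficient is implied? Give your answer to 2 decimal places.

β ≈ 1.61

Okun's law: output gap = -β × (u - u*).
-4.65 = -β × (6.86 - 3.97) = -β × 2.89, so β = 4.65/2.89 = 1.61.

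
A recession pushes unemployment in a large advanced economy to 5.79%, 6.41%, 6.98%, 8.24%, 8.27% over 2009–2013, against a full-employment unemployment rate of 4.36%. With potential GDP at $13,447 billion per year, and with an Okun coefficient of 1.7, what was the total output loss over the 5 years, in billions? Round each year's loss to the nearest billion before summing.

$3,176 billion

Year 2009: gap = -1.7 × (5.79 - 4.36) = -2.431%, loss ≈ 13447 × 2.431/100 ≈ 327.
Year 2010: gap = -1.7 × (6.41 - 4.36) = -3.485%, loss ≈ 13447 × 3.485/100 ≈ 469.
Year 2011: gap = -1.7 × (6.98 - 4.36) = -4.454%, loss ≈ 13447 × 4.454/100 ≈ 599.
Year 2012: gap = -1.7 × (8.24 - 4.36) = -6.596%, loss ≈ 13447 × 6.596/100 ≈ 887.
Year 2013: gap = -1.7 × (8.27 - 4.36) = -6.647%, loss ≈ 13447 × 6.647/100 ≈ 894.
Total lost output = 327 + 469 + 599 + 887 + 894 = 3176 billion.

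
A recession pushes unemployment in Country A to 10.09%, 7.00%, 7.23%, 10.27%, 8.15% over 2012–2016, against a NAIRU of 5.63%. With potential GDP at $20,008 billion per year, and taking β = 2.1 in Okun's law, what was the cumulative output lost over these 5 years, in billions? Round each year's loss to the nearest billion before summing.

Year 2012: gap = -2.1 × (10.09 - 5.63) = -9.366%, loss ≈ 20008 × 9.366/100 ≈ 1874.
Year 2013: gap = -2.1 × (7 - 5.63) = -2.877%, loss ≈ 20008 × 2.877/100 ≈ 576.
Year 2014: gap = -2.1 × (7.23 - 5.63) = -3.36%, loss ≈ 20008 × 3.36/100 ≈ 672.
Year 2015: gap = -2.1 × (10.27 - 5.63) = -9.744%, loss ≈ 20008 × 9.744/100 ≈ 1950.
Year 2016: gap = -2.1 × (8.15 - 5.63) = -5.292%, loss ≈ 20008 × 5.292/100 ≈ 1059.
Total lost output = 1874 + 576 + 672 + 1950 + 1059 = 6131 billion.

$6,131 billion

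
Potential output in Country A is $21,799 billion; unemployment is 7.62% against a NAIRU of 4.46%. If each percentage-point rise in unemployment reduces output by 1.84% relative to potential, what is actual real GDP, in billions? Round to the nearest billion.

Unemployment gap = 7.62 - 4.46 = 3.16 points, so the output gap is -1.84 × 3.16 = -5.8144%.
Actual GDP = 21799 × (1 - 5.8144/100) = 21799 × 0.941856 ≈ 20532 billion.

$20,532 billion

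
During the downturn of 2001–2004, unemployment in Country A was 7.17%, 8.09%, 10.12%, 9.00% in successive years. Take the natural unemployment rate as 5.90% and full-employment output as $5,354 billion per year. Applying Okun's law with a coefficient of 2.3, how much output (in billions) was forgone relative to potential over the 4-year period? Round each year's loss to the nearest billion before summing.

$1,328 billion

Year 2001: gap = -2.3 × (7.17 - 5.9) = -2.921%, loss ≈ 5354 × 2.921/100 ≈ 156.
Year 2002: gap = -2.3 × (8.09 - 5.9) = -5.037%, loss ≈ 5354 × 5.037/100 ≈ 270.
Year 2003: gap = -2.3 × (10.12 - 5.9) = -9.706%, loss ≈ 5354 × 9.706/100 ≈ 520.
Year 2004: gap = -2.3 × (9 - 5.9) = -7.13%, loss ≈ 5354 × 7.13/100 ≈ 382.
Total lost output = 156 + 270 + 520 + 382 = 1328 billion.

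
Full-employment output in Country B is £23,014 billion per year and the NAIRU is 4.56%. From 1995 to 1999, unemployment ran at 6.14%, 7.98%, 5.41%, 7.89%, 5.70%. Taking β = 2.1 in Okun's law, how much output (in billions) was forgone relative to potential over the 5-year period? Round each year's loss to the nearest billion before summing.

£4,988 billion

Year 1995: gap = -2.1 × (6.14 - 4.56) = -3.318%, loss ≈ 23014 × 3.318/100 ≈ 764.
Year 1996: gap = -2.1 × (7.98 - 4.56) = -7.182%, loss ≈ 23014 × 7.182/100 ≈ 1653.
Year 1997: gap = -2.1 × (5.41 - 4.56) = -1.785%, loss ≈ 23014 × 1.785/100 ≈ 411.
Year 1998: gap = -2.1 × (7.89 - 4.56) = -6.993%, loss ≈ 23014 × 6.993/100 ≈ 1609.
Year 1999: gap = -2.1 × (5.7 - 4.56) = -2.394%, loss ≈ 23014 × 2.394/100 ≈ 551.
Total lost output = 764 + 1653 + 411 + 1609 + 551 = 4988 billion.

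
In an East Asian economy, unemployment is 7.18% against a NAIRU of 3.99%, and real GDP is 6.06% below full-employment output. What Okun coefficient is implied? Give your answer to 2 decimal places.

Okun's law: output gap = -β × (u - u*).
-6.06 = -β × (7.18 - 3.99) = -β × 3.19, so β = 6.06/3.19 = 1.90.

β ≈ 1.90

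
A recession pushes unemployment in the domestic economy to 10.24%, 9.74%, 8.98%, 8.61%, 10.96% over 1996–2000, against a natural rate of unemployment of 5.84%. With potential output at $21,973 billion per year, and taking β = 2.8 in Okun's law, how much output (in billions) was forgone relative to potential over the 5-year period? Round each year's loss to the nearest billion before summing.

Year 1996: gap = -2.8 × (10.24 - 5.84) = -12.32%, loss ≈ 21973 × 12.32/100 ≈ 2707.
Year 1997: gap = -2.8 × (9.74 - 5.84) = -10.92%, loss ≈ 21973 × 10.92/100 ≈ 2399.
Year 1998: gap = -2.8 × (8.98 - 5.84) = -8.792%, loss ≈ 21973 × 8.792/100 ≈ 1932.
Year 1999: gap = -2.8 × (8.61 - 5.84) = -7.756%, loss ≈ 21973 × 7.756/100 ≈ 1704.
Year 2000: gap = -2.8 × (10.96 - 5.84) = -14.336%, loss ≈ 21973 × 14.336/100 ≈ 3150.
Total lost output = 2707 + 2399 + 1932 + 1704 + 3150 = 11892 billion.

$11,892 billion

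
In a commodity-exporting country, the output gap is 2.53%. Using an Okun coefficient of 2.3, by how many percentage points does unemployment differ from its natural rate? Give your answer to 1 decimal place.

-1.1 percentage points

Okun's law: output gap = -β × (u - u*), so u - u* = -(output gap)/β.
u - u* = -(2.53)/2.3 = -1.1 percentage points.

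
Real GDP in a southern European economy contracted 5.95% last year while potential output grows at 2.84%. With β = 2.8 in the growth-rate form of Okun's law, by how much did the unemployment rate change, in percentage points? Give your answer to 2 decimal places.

3.14 percentage points

Growth-rate Okun's law: g_Y = g_Y* - β × Δu, so Δu = (g_Y* - g_Y)/β.
Δu = (2.84 + 5.95)/2.8 = 8.79/2.8 = 3.14 percentage points.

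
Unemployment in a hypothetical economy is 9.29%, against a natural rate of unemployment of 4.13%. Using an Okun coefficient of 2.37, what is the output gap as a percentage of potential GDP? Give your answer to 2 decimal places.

The unemployment gap is 9.29 - 4.13 = 5.16 percentage points.
Okun's law gives an output gap of -2.37 × 5.16 = -12.2292%, i.e. 12.23% below potential.

-12.23%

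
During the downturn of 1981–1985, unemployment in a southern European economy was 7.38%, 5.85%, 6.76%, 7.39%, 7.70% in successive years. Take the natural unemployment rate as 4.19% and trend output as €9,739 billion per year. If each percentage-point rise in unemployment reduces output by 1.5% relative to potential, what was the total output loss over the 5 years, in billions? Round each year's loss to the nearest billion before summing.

Year 1981: gap = -1.5 × (7.38 - 4.19) = -4.785%, loss ≈ 9739 × 4.785/100 ≈ 466.
Year 1982: gap = -1.5 × (5.85 - 4.19) = -2.49%, loss ≈ 9739 × 2.49/100 ≈ 243.
Year 1983: gap = -1.5 × (6.76 - 4.19) = -3.855%, loss ≈ 9739 × 3.855/100 ≈ 375.
Year 1984: gap = -1.5 × (7.39 - 4.19) = -4.8%, loss ≈ 9739 × 4.8/100 ≈ 467.
Year 1985: gap = -1.5 × (7.7 - 4.19) = -5.265%, loss ≈ 9739 × 5.265/100 ≈ 513.
Total lost output = 466 + 243 + 375 + 467 + 513 = 2064 billion.

€2,064 billion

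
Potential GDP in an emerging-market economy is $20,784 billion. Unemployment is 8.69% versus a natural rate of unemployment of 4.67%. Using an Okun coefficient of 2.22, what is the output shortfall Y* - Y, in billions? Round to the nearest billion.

$1,855 billion

Output gap = -2.22 × (8.69 - 4.67) = -2.22 × 4.02 = -8.9244%.
Actual GDP ≈ 20784 × 0.910756 ≈ 18929 billion, so the shortfall is 20784 - 18929 = 1855 billion.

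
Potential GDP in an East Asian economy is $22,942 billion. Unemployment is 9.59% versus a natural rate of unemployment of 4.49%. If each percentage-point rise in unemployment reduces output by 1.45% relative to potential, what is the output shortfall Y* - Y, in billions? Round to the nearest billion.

$1,697 billion

Output gap = -1.45 × (9.59 - 4.49) = -1.45 × 5.1 = -7.395%.
Actual GDP ≈ 22942 × 0.92605 ≈ 21245 billion, so the shortfall is 22942 - 21245 = 1697 billion.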